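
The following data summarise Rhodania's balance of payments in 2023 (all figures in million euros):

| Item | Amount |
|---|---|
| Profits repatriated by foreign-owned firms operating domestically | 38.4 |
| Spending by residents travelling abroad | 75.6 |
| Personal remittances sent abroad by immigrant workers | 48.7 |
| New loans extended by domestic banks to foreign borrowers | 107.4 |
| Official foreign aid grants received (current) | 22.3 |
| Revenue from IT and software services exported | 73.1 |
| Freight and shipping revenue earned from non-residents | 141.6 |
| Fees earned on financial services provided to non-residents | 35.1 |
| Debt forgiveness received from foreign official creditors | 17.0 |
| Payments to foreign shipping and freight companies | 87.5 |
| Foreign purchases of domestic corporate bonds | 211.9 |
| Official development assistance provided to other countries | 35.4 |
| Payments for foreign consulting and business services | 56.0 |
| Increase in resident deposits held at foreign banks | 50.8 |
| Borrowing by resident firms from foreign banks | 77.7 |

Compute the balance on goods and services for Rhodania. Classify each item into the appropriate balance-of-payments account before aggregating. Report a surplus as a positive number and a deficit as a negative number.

30.7

Services: 141.6 - 87.5 - 56.0 - 75.6 + 35.1 + 73.1 = 30.7
Trade balance = 0.0 + 30.7 = 30.7
(Excluded from the trade balance — primary income: profits repatriated by foreign-owned firms operating domestically 38.4; secondary income: personal remittances sent abroad by immigrant workers 48.7, official foreign aid grants received (current) 22.3, official development assistance provided to other countries 35.4; financial account: new loans extended by domestic banks to foreign borrowers 107.4, foreign purchases of domestic corporate bonds 211.9, increase in resident deposits held at foreign banks 50.8, borrowing by resident firms from foreign banks 77.7; capital account: debt forgiveness received from foreign official creditors 17.0.)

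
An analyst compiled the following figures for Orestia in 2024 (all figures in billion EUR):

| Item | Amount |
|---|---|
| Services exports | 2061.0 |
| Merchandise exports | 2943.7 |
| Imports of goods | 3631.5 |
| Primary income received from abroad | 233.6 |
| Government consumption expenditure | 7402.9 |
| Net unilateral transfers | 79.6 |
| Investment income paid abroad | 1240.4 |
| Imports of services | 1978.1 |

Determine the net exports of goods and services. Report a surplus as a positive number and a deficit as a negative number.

Goods balance = 2943.7 - 3631.5 = -687.8
Services balance = 2061.0 - 1978.1 = 82.9
Trade balance (goods + services) = -687.8 + 82.9 = -604.9

-604.9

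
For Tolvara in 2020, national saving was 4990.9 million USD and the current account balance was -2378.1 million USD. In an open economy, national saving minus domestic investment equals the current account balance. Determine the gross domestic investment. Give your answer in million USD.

7369.0

I = S - CA = 4990.9 - (-2378.1) = 7369.0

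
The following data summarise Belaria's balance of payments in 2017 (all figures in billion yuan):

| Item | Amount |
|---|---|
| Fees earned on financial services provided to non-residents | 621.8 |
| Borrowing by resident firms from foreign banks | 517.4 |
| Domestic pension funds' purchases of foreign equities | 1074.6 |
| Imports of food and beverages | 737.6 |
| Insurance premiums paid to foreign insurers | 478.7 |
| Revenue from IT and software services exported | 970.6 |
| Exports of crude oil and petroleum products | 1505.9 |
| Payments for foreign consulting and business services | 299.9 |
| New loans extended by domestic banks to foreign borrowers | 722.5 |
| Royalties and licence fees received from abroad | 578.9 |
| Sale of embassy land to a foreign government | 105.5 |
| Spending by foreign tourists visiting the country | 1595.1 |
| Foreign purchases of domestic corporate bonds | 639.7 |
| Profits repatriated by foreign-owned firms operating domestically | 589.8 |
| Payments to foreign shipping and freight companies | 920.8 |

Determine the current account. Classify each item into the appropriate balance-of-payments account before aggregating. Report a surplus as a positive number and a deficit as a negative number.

2245.5

Goods: -737.6 + 1505.9 = 768.3
Services: 621.8 - 478.7 - 920.8 + 1595.1 + 970.6 - 299.9 + 578.9 = 2067.0
Primary income: -589.8
Current account = 768.3 + 2067.0 + (-589.8) = 2245.5
(Excluded from the current account — financial account: borrowing by resident firms from foreign banks 517.4, domestic pension funds' purchases of foreign equities 1074.6, new loans extended by domestic banks to foreign borrowers 722.5, foreign purchases of domestic corporate bonds 639.7; capital account: sale of embassy land to a foreign government 105.5.)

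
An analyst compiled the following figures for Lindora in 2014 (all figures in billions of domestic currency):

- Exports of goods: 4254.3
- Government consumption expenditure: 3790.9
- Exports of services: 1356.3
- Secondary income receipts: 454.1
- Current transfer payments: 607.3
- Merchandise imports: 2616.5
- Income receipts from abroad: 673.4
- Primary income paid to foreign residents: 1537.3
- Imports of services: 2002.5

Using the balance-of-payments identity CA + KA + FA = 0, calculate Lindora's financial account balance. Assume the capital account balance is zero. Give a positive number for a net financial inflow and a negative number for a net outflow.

25.5

Goods balance = 4254.3 - 2616.5 = 1637.8
Services balance = 1356.3 - 2002.5 = -646.2
Trade balance (goods + services) = 1637.8 + (-646.2) = 991.6
Net primary income = 673.4 - 1537.3 = -863.9
Net secondary income = 454.1 - 607.3 = -153.2
Current account = 991.6 + (-863.9) + (-153.2) = -25.5
Financial account = -(-25.5) = 25.5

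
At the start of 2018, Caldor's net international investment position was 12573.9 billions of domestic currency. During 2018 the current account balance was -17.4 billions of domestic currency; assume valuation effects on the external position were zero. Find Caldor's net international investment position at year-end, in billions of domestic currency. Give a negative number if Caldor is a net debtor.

12556.5

With no valuation effects, change in NIIP = current account = -17.4
End-of-year NIIP = 12573.9 + (-17.4) = 12556.5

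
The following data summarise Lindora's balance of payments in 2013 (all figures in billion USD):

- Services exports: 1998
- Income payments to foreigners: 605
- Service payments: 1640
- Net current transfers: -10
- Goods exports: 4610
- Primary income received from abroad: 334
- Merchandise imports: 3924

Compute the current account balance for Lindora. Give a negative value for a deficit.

763

Goods balance = 4610 - 3924 = 686
Services balance = 1998 - 1640 = 358
Trade balance (goods + services) = 686 + 358 = 1044
Net primary income = 334 - 605 = -271
Net secondary income = -10
Current account = 1044 + (-271) + (-10) = 763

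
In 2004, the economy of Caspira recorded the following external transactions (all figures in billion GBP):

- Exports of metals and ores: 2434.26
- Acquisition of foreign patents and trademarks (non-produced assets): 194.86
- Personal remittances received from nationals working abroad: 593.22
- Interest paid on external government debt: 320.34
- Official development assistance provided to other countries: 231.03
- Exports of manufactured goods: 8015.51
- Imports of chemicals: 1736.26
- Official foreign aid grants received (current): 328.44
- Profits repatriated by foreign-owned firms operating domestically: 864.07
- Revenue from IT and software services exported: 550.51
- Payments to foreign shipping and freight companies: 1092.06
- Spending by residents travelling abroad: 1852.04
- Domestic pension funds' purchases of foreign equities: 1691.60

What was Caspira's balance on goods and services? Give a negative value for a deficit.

6319.92

Goods: 8015.51 - 1736.26 + 2434.26 = 8713.51
Services: 550.51 - 1852.04 - 1092.06 = -2393.59
Trade balance = 8713.51 + (-2393.59) = 6319.92
(Excluded from the trade balance — capital account: acquisition of foreign patents and trademarks (non-produced assets) 194.86; secondary income: personal remittances received from nationals working abroad 593.22, official development assistance provided to other countries 231.03, official foreign aid grants received (current) 328.44; primary income: interest paid on external government debt 320.34, profits repatriated by foreign-owned firms operating domestically 864.07; financial account: domestic pension funds' purchases of foreign equities 1691.60.)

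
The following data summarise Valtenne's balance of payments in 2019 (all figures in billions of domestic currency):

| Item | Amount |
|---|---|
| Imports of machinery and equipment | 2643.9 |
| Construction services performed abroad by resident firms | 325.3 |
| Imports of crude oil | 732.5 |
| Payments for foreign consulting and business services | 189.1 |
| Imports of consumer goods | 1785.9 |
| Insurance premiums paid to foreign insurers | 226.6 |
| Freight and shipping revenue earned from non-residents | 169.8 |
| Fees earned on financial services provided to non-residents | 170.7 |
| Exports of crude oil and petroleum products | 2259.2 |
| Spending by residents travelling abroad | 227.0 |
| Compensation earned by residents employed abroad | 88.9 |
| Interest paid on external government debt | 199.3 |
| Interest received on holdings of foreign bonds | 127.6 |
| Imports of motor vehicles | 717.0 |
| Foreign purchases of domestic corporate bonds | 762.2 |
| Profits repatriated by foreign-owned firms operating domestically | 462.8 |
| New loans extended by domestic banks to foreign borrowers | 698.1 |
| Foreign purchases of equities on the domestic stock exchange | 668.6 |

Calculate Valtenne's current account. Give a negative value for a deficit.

-4042.6

Goods: -717.0 - 1785.9 + 2259.2 - 2643.9 - 732.5 = -3620.1
Services: 170.7 - 226.6 - 189.1 + 325.3 + 169.8 - 227.0 = 23.1
Primary income: 88.9 + 127.6 - 462.8 - 199.3 = -445.6
Current account = (-3620.1) + 23.1 + (-445.6) = -4042.6
(Excluded from the current account — financial account: foreign purchases of domestic corporate bonds 762.2, new loans extended by domestic banks to foreign borrowers 698.1, foreign purchases of equities on the domestic stock exchange 668.6.)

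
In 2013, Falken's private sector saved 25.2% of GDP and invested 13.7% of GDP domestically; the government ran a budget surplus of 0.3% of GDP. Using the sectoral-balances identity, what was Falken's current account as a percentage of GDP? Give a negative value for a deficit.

11.8

By the sectoral-balances identity, CA = (S_private - I) + (T - G).
Private balance = 25.2 - 13.7 = 11.5
Government balance (T - G) = 0.3
CA = 11.5 + 0.3 = 11.8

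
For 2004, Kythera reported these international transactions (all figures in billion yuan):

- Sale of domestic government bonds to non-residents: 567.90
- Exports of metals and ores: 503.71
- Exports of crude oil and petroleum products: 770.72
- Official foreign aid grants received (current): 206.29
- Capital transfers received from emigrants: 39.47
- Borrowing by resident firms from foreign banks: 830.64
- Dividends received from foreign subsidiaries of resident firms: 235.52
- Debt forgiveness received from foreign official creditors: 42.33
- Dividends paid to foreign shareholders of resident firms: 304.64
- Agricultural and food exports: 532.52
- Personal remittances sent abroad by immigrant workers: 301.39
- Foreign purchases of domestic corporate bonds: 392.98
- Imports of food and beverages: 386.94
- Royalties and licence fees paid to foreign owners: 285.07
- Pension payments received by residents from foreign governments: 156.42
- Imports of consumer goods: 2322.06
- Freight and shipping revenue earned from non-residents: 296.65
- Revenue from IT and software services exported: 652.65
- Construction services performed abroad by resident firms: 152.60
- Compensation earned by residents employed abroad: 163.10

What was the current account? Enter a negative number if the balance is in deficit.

70.08

Goods: 503.71 - 386.94 + 770.72 - 2322.06 + 532.52 = -902.05
Services: 296.65 + 152.60 - 285.07 + 652.65 = 816.83
Primary income: -304.64 + 163.10 + 235.52 = 93.98
Secondary income: 206.29 - 301.39 + 156.42 = 61.32
Current account = (-902.05) + 816.83 + 93.98 + 61.32 = 70.08
(Excluded from the current account — financial account: sale of domestic government bonds to non-residents 567.90, borrowing by resident firms from foreign banks 830.64, foreign purchases of domestic corporate bonds 392.98; capital account: capital transfers received from emigrants 39.47, debt forgiveness received from foreign official creditors 42.33.)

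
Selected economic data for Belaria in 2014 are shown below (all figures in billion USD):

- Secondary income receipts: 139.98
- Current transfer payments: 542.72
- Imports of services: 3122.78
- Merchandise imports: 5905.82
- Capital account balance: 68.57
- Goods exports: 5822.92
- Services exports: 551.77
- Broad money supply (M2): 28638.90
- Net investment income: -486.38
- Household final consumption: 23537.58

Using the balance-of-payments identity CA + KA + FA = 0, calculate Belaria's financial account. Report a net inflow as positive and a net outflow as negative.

3474.46

Goods balance = 5822.92 - 5905.82 = -82.90
Services balance = 551.77 - 3122.78 = -2571.01
Trade balance (goods + services) = -82.90 + (-2571.01) = -2653.91
Net primary income = -486.38
Net secondary income = 139.98 - 542.72 = -402.74
Current account = -2653.91 + (-486.38) + (-402.74) = -3543.03
Financial account = -(-3543.03 + 68.57) = 3474.46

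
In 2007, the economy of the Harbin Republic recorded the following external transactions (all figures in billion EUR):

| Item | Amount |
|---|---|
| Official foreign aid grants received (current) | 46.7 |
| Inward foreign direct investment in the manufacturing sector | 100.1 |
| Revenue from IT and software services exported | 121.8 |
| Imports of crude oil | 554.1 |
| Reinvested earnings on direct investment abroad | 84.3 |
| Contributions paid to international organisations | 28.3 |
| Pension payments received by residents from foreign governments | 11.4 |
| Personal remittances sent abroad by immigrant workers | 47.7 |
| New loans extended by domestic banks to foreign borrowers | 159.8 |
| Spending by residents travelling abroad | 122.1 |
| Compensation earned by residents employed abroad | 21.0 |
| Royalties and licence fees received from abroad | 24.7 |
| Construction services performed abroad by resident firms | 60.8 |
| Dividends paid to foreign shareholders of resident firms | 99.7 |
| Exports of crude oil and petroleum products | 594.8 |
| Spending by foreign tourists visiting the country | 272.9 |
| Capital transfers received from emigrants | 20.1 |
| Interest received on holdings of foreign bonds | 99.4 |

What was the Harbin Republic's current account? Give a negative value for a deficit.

485.9

Goods: -554.1 + 594.8 = 40.7
Services: -122.1 + 121.8 + 272.9 + 60.8 + 24.7 = 358.1
Primary income: 84.3 - 99.7 + 99.4 + 21.0 = 105.0
Secondary income: -47.7 - 28.3 + 46.7 + 11.4 = -17.9
Current account = 40.7 + 358.1 + 105.0 + (-17.9) = 485.9
(Excluded from the current account — financial account: inward foreign direct investment in the manufacturing sector 100.1, new loans extended by domestic banks to foreign borrowers 159.8; capital account: capital transfers received from emigrants 20.1.)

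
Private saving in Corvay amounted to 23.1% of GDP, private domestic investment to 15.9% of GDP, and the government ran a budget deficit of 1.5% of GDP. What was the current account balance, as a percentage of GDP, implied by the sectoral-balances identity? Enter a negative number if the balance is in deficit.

By the sectoral-balances identity, CA = (S_private - I) + (T - G).
Private balance = 23.1 - 15.9 = 7.2
Government balance (T - G) = -1.5
CA = 7.2 + (-1.5) = 5.7

5.7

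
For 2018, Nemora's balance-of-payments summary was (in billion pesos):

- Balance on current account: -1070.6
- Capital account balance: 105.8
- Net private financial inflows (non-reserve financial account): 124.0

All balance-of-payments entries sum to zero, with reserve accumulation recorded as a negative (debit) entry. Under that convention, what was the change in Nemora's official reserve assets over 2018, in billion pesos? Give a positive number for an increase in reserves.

Official reserve transactions balance = -((-1070.6) + 105.8 + 124.0) = 840.8
An accumulation of reserves is recorded as a debit (negative entry), so the change in the stock of reserves is the negative of that balance.
Change in official reserves = -(840.8) = -840.8

-840.8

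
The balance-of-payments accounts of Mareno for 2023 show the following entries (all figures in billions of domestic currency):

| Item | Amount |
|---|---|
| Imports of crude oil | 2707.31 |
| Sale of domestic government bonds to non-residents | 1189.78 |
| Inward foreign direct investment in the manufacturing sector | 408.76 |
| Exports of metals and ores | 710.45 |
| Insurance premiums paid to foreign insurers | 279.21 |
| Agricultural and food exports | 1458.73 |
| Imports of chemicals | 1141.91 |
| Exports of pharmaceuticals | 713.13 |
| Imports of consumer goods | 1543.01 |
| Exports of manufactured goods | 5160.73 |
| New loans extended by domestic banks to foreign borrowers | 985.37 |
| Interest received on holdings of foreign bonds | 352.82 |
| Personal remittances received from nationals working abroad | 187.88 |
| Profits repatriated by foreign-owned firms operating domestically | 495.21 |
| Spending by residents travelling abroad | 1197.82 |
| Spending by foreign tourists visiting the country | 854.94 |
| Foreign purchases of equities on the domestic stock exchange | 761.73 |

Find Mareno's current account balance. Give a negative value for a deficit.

2074.21

Goods: 713.13 - 1141.91 - 2707.31 + 1458.73 + 5160.73 - 1543.01 + 710.45 = 2650.81
Services: 854.94 - 279.21 - 1197.82 = -622.09
Primary income: 352.82 - 495.21 = -142.39
Secondary income: 187.88
Current account = 2650.81 + (-622.09) + (-142.39) + 187.88 = 2074.21
(Excluded from the current account — financial account: sale of domestic government bonds to non-residents 1189.78, inward foreign direct investment in the manufacturing sector 408.76, new loans extended by domestic banks to foreign borrowers 985.37, foreign purchases of equities on the domestic stock exchange 761.73.)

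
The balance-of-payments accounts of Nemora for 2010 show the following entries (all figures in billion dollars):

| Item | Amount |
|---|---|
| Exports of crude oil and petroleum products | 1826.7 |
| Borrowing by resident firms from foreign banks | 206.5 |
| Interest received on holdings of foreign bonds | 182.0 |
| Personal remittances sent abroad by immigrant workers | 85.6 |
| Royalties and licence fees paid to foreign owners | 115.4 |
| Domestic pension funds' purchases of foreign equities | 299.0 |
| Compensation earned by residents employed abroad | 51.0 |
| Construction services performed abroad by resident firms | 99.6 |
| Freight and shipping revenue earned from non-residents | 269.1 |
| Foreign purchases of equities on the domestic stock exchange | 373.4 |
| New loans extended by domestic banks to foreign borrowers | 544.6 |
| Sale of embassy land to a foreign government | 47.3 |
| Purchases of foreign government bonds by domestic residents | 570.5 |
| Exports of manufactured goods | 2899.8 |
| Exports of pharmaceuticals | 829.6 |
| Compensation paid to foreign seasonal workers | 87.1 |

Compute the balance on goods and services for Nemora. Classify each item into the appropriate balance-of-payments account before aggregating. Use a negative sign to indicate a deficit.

Goods: 2899.8 + 1826.7 + 829.6 = 5556.1
Services: 269.1 - 115.4 + 99.6 = 253.3
Trade balance = 5556.1 + 253.3 = 5809.4
(Excluded from the trade balance — financial account: borrowing by resident firms from foreign banks 206.5, domestic pension funds' purchases of foreign equities 299.0, foreign purchases of equities on the domestic stock exchange 373.4, new loans extended by domestic banks to foreign borrowers 544.6, purchases of foreign government bonds by domestic residents 570.5; primary income: interest received on holdings of foreign bonds 182.0, compensation earned by residents employed abroad 51.0, compensation paid to foreign seasonal workers 87.1; secondary income: personal remittances sent abroad by immigrant workers 85.6; capital account: sale of embassy land to a foreign government 47.3.)

5809.4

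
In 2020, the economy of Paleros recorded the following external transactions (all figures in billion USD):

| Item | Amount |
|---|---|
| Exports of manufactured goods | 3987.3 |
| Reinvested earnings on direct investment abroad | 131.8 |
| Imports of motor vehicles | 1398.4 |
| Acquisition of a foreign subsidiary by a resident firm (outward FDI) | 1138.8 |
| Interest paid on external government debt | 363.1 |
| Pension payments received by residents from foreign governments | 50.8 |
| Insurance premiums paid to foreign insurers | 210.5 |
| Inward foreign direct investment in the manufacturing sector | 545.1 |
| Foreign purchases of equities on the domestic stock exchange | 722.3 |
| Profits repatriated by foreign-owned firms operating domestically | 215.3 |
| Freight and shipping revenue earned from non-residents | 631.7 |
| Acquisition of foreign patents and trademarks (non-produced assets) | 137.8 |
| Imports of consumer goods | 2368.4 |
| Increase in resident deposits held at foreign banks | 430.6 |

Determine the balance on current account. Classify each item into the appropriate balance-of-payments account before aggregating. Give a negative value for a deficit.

245.9

Goods: -1398.4 + 3987.3 - 2368.4 = 220.5
Services: -210.5 + 631.7 = 421.2
Primary income: -215.3 + 131.8 - 363.1 = -446.6
Secondary income: 50.8
Current account = 220.5 + 421.2 + (-446.6) + 50.8 = 245.9
(Excluded from the current account — financial account: acquisition of a foreign subsidiary by a resident firm (outward FDI) 1138.8, inward foreign direct investment in the manufacturing sector 545.1, foreign purchases of equities on the domestic stock exchange 722.3, increase in resident deposits held at foreign banks 430.6; capital account: acquisition of foreign patents and trademarks (non-produced assets) 137.8.)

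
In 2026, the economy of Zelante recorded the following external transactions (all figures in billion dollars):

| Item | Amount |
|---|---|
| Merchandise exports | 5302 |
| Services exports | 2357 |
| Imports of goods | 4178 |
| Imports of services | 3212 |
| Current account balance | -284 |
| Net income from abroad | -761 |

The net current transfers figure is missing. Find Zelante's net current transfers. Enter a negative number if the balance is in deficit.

208

Current account = goods balance + services balance + net primary income + net secondary income
Sum of the known components = -492
Net current transfers = CA - (known components) = -284 - (-492) = 208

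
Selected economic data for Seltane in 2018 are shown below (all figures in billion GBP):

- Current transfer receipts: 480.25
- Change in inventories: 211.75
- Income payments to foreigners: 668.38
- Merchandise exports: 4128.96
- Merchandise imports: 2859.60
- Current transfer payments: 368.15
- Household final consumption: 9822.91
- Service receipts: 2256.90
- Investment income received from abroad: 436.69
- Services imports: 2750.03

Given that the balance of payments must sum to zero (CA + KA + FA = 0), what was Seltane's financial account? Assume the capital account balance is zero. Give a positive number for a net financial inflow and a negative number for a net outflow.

Goods balance = 4128.96 - 2859.60 = 1269.36
Services balance = 2256.90 - 2750.03 = -493.13
Trade balance (goods + services) = 1269.36 + (-493.13) = 776.23
Net primary income = 436.69 - 668.38 = -231.69
Net secondary income = 480.25 - 368.15 = 112.10
Current account = 776.23 + (-231.69) + 112.10 = 656.64
Financial account = -(656.64) = -656.64

-656.64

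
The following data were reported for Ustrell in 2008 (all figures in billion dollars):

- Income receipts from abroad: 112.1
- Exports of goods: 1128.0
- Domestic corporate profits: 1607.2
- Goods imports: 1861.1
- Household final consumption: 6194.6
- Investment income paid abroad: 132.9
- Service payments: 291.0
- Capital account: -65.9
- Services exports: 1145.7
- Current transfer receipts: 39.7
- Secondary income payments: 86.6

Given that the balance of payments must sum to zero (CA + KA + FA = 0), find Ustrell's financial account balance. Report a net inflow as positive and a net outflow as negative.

Goods balance = 1128.0 - 1861.1 = -733.1
Services balance = 1145.7 - 291.0 = 854.7
Trade balance (goods + services) = -733.1 + 854.7 = 121.6
Net primary income = 112.1 - 132.9 = -20.8
Net secondary income = 39.7 - 86.6 = -46.9
Current account = 121.6 + (-20.8) + (-46.9) = 53.9
Financial account = -(53.9 + (-65.9)) = 12.0

12.0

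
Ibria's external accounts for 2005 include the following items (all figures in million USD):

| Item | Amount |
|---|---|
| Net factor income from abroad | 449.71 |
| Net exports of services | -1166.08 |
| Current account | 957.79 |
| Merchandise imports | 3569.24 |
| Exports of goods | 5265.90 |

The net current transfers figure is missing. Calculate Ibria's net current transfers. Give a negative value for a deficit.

-22.50

Current account = goods balance + services balance + net primary income + net secondary income
Sum of the known components = 980.29
Net current transfers = CA - (known components) = 957.79 - 980.29 = -22.50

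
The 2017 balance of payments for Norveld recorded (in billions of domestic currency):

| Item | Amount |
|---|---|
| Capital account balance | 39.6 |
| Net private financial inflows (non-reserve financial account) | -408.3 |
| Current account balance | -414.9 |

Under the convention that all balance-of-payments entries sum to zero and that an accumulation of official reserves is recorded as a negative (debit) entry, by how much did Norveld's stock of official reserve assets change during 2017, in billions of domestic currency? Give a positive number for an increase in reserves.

Official reserve transactions balance = -((-414.9) + 39.6 + (-408.3)) = 783.6
An accumulation of reserves is recorded as a debit (negative entry), so the change in the stock of reserves is the negative of that balance.
Change in official reserves = -(783.6) = -783.6

-783.6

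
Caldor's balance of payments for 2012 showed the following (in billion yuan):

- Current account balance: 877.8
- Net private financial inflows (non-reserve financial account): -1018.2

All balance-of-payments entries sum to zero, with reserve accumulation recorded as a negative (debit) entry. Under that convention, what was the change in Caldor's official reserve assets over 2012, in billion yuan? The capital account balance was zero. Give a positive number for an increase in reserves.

-140.4

Official reserve transactions balance = -(877.8 + (-1018.2)) = 140.4
An accumulation of reserves is recorded as a debit (negative entry), so the change in the stock of reserves is the negative of that balance.
Change in official reserves = -(140.4) = -140.4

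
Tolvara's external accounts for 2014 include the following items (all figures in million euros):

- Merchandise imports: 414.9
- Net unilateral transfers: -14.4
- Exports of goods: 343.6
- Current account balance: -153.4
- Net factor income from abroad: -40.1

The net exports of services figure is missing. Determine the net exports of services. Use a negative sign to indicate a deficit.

-27.6

Current account = goods balance + services balance + net primary income + net secondary income
Sum of the known components = -125.8
Net exports of services = CA - (known components) = -153.4 - (-125.8) = -27.6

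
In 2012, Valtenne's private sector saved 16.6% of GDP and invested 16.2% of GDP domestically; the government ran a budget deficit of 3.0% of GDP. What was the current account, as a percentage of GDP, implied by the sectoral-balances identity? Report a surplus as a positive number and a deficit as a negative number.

By the sectoral-balances identity, CA = (S_private - I) + (T - G).
Private balance = 16.6 - 16.2 = 0.4
Government balance (T - G) = -3.0
CA = 0.4 + (-3.0) = -2.6

-2.6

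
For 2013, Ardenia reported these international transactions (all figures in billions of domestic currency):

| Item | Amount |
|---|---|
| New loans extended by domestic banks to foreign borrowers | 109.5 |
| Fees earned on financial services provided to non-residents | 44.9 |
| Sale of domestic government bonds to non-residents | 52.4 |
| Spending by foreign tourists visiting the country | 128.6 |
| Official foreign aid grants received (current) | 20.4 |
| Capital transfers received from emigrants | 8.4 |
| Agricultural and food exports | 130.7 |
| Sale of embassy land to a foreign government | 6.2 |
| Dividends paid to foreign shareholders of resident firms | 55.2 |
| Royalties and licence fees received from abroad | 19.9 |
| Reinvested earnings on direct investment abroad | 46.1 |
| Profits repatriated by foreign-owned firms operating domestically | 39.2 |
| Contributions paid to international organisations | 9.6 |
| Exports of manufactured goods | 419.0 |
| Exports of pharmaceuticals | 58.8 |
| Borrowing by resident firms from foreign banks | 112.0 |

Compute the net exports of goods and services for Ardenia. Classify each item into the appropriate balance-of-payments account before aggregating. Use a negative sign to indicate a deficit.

Goods: 419.0 + 130.7 + 58.8 = 608.5
Services: 44.9 + 128.6 + 19.9 = 193.4
Trade balance = 608.5 + 193.4 = 801.9
(Excluded from the trade balance — financial account: new loans extended by domestic banks to foreign borrowers 109.5, sale of domestic government bonds to non-residents 52.4, borrowing by resident firms from foreign banks 112.0; secondary income: official foreign aid grants received (current) 20.4, contributions paid to international organisations 9.6; capital account: capital transfers received from emigrants 8.4, sale of embassy land to a foreign government 6.2; primary income: dividends paid to foreign shareholders of resident firms 55.2, reinvested earnings on direct investment abroad 46.1, profits repatriated by foreign-owned firms operating domestically 39.2.)

801.9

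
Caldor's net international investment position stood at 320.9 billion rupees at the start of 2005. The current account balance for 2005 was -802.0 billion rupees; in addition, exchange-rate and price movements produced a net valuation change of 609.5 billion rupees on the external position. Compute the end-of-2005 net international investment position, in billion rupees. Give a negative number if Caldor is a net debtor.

128.4

Change in NIIP = current account + net valuation change = -802.0 + 609.5 = -192.5
End-of-year NIIP = 320.9 + (-192.5) = 128.4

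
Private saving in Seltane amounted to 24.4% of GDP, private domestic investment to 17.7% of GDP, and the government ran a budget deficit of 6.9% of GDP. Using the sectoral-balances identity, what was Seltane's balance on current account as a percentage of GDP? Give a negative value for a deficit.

By the sectoral-balances identity, CA = (S_private - I) + (T - G).
Private balance = 24.4 - 17.7 = 6.7
Government balance (T - G) = -6.9
CA = 6.7 + (-6.9) = -0.2

-0.2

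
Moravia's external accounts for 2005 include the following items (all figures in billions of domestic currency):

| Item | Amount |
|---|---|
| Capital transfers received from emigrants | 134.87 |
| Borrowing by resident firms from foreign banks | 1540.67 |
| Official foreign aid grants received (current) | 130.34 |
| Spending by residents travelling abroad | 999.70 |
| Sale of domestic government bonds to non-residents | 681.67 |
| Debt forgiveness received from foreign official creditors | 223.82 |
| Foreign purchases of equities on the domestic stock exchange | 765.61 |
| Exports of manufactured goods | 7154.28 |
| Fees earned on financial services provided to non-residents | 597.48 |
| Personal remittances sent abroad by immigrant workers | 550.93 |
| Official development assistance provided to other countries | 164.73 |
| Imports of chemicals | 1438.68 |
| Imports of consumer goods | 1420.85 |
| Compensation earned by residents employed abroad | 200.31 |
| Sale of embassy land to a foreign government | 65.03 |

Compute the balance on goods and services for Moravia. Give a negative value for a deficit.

Goods: -1420.85 - 1438.68 + 7154.28 = 4294.75
Services: 597.48 - 999.70 = -402.22
Trade balance = 4294.75 + (-402.22) = 3892.53
(Excluded from the trade balance — capital account: capital transfers received from emigrants 134.87, debt forgiveness received from foreign official creditors 223.82, sale of embassy land to a foreign government 65.03; financial account: borrowing by resident firms from foreign banks 1540.67, sale of domestic government bonds to non-residents 681.67, foreign purchases of equities on the domestic stock exchange 765.61; secondary income: official foreign aid grants received (current) 130.34, personal remittances sent abroad by immigrant workers 550.93, official development assistance provided to other countries 164.73; primary income: compensation earned by residents employed abroad 200.31.)

3892.53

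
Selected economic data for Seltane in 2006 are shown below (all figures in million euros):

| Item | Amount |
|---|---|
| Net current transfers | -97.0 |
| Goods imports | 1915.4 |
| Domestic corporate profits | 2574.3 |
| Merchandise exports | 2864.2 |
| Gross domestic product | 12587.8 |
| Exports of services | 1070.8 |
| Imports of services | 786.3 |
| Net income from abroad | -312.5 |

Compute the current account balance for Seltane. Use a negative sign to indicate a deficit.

Goods balance = 2864.2 - 1915.4 = 948.8
Services balance = 1070.8 - 786.3 = 284.5
Trade balance (goods + services) = 948.8 + 284.5 = 1233.3
Net primary income = -312.5
Net secondary income = -97.0
Current account = 1233.3 + (-312.5) + (-97.0) = 823.8

823.8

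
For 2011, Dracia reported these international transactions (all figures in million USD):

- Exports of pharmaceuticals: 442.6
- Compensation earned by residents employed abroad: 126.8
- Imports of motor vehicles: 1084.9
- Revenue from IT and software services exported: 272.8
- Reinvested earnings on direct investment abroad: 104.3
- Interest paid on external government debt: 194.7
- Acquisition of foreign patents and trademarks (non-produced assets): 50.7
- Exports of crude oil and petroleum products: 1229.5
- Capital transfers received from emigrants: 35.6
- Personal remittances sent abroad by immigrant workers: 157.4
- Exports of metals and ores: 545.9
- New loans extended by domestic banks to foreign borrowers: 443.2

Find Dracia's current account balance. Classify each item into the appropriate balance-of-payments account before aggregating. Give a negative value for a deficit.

1284.9

Goods: 1229.5 + 442.6 - 1084.9 + 545.9 = 1133.1
Services: 272.8
Primary income: 104.3 + 126.8 - 194.7 = 36.4
Secondary income: -157.4
Current account = 1133.1 + 272.8 + 36.4 + (-157.4) = 1284.9
(Excluded from the current account — capital account: acquisition of foreign patents and trademarks (non-produced assets) 50.7, capital transfers received from emigrants 35.6; financial account: new loans extended by domestic banks to foreign borrowers 443.2.)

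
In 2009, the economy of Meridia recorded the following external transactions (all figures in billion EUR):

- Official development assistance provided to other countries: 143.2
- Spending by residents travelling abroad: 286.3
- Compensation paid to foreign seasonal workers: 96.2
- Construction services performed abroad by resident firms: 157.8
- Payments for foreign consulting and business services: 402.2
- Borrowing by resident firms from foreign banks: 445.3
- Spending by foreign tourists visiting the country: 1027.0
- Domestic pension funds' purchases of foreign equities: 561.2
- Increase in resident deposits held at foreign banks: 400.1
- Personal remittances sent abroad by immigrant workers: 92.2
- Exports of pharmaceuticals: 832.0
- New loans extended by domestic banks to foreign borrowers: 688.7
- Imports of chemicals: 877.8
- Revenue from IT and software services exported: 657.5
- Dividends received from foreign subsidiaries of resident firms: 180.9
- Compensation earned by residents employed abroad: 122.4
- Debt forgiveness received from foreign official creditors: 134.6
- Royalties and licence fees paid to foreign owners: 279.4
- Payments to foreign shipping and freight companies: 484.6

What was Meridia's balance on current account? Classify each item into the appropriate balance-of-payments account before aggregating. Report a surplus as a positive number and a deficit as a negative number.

315.7

Goods: 832.0 - 877.8 = -45.8
Services: 157.8 - 286.3 - 402.2 - 279.4 - 484.6 + 657.5 + 1027.0 = 389.8
Primary income: 122.4 - 96.2 + 180.9 = 207.1
Secondary income: -92.2 - 143.2 = -235.4
Current account = (-45.8) + 389.8 + 207.1 + (-235.4) = 315.7
(Excluded from the current account — financial account: borrowing by resident firms from foreign banks 445.3, domestic pension funds' purchases of foreign equities 561.2, increase in resident deposits held at foreign banks 400.1, new loans extended by domestic banks to foreign borrowers 688.7; capital account: debt forgiveness received from foreign official creditors 134.6.)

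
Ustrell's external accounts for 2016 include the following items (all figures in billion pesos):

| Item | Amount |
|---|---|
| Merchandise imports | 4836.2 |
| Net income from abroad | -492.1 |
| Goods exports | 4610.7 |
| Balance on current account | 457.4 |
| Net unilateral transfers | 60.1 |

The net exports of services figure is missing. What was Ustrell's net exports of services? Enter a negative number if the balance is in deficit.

1114.9

Current account = goods balance + services balance + net primary income + net secondary income
Sum of the known components = -657.5
Net exports of services = CA - (known components) = 457.4 - (-657.5) = 1114.9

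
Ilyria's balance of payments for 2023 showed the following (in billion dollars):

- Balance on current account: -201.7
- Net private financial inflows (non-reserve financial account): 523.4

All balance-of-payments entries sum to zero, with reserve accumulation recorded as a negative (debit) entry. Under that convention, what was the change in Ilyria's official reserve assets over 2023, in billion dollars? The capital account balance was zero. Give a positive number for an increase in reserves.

321.7

Official reserve transactions balance = -((-201.7) + 523.4) = -321.7
An accumulation of reserves is recorded as a debit (negative entry), so the change in the stock of reserves is the negative of that balance.
Change in official reserves = -(-321.7) = 321.7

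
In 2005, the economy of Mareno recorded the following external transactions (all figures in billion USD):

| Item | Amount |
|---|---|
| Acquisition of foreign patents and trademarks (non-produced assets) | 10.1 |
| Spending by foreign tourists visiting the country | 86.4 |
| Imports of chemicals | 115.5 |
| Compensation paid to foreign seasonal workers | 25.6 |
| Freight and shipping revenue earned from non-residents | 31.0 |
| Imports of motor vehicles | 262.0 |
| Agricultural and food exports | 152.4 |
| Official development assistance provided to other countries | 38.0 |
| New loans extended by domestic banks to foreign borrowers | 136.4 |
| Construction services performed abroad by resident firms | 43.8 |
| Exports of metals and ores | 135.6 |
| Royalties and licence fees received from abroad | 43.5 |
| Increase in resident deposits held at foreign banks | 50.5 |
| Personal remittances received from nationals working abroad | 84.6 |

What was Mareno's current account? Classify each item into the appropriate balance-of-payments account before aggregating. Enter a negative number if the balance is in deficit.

136.2

Goods: 135.6 - 262.0 - 115.5 + 152.4 = -89.5
Services: 43.8 + 43.5 + 86.4 + 31.0 = 204.7
Primary income: -25.6
Secondary income: 84.6 - 38.0 = 46.6
Current account = (-89.5) + 204.7 + (-25.6) + 46.6 = 136.2
(Excluded from the current account — capital account: acquisition of foreign patents and trademarks (non-produced assets) 10.1; financial account: new loans extended by domestic banks to foreign borrowers 136.4, increase in resident deposits held at foreign banks 50.5.)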